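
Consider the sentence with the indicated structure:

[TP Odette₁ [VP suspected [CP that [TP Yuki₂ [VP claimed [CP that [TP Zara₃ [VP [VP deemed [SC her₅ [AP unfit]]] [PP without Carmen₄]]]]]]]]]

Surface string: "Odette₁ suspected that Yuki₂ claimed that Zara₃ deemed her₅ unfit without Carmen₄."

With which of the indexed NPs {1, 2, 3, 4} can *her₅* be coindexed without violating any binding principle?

{1, 2, 4}

*her* is a pronoun, so Principle B applies: it must be free in its binding domain.
Binding domain of *her₅*: the embedded TP, whose subject is Zara₃.
*Odette₁* c-commands the pronoun but from outside its binding domain, and is not c-commanded by it → coindexation permitted.
*Yuki₂* c-commands the pronoun but from outside its binding domain, and is not c-commanded by it → coindexation permitted.
*Zara₃* c-commands the pronoun within its binding domain → coindexation would violate Principle B.
*Carmen₄* and the pronoun do not c-command one another → neither Principle B nor Principle C is at stake; coindexation permitted.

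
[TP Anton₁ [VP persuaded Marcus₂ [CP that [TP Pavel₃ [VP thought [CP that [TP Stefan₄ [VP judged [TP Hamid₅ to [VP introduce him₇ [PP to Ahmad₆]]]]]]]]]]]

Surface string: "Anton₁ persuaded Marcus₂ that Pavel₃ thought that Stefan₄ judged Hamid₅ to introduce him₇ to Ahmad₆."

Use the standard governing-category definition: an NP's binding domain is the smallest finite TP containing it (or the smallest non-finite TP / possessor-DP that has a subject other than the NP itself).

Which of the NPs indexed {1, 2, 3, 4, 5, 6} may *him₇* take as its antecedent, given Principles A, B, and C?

*him* is a pronoun, so Principle B applies: it must be free in its binding domain.
Binding domain of *him₇*: the embedded TP, whose subject is Hamid₅.
*Anton₁* c-commands the pronoun but from outside its binding domain, and is not c-commanded by it → coindexation permitted.
*Marcus₂* c-commands the pronoun but from outside its binding domain, and is not c-commanded by it → coindexation permitted.
*Pavel₃* c-commands the pronoun but from outside its binding domain, and is not c-commanded by it → coindexation permitted.
*Stefan₄* c-commands the pronoun but from outside its binding domain, and is not c-commanded by it → coindexation permitted.
*Hamid₅* c-commands the pronoun within its binding domain → coindexation would violate Principle B.
*Ahmad₆*: the pronoun c-commands this R-expression → coindexation would violate Principle C on *Ahmad₆*.

{1, 2, 3, 4}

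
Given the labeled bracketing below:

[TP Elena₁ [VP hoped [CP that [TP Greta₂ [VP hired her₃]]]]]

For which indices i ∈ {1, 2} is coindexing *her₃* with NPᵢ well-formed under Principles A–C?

*her* is a pronoun, so Principle B applies: it must be free in its binding domain.
Binding domain of *her₃*: the embedded TP, whose subject is Greta₂.
*Elena₁* c-commands the pronoun but from outside its binding domain, and is not c-commanded by it → coindexation permitted.
*Greta₂* c-commands the pronoun within its binding domain → coindexation would violate Principle B.

{1}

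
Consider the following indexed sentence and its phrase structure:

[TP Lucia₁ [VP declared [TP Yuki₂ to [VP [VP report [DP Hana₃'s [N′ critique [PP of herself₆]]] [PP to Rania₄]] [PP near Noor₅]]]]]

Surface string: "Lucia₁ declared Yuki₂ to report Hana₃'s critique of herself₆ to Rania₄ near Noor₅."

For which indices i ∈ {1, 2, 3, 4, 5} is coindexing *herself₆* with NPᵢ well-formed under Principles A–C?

*herself* is an anaphor, so Principle A applies: it must be bound in its binding domain.
Binding domain of *herself₆*: the possessed DP, whose subject is Hana₃.
*Lucia₁* c-commands the anaphor but is outside its binding domain → cannot satisfy Principle A.
*Yuki₂* c-commands the anaphor but is outside its binding domain → cannot satisfy Principle A.
*Hana₃* c-commands the anaphor within its binding domain → licit binder.
*Rania₄* does not c-command the anaphor → cannot bind it.
*Noor₅* does not c-command the anaphor → cannot bind it.

{3}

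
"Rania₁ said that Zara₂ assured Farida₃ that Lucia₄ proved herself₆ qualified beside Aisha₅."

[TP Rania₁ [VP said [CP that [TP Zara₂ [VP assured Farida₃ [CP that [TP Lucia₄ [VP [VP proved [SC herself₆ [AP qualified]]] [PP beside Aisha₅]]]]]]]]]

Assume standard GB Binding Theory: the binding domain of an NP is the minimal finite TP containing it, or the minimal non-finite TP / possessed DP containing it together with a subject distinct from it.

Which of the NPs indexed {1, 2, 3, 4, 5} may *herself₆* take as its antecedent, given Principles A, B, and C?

*herself* is an anaphor, so Principle A applies: it must be bound in its binding domain.
Binding domain of *herself₆*: the embedded TP, whose subject is Lucia₄.
*Rania₁* c-commands the anaphor but is outside its binding domain → cannot satisfy Principle A.
*Zara₂* c-commands the anaphor but is outside its binding domain → cannot satisfy Principle A.
*Farida₃* c-commands the anaphor but is outside its binding domain → cannot satisfy Principle A.
*Lucia₄* c-commands the anaphor within its binding domain → licit binder.
*Aisha₅* does not c-command the anaphor → cannot bind it.

{4}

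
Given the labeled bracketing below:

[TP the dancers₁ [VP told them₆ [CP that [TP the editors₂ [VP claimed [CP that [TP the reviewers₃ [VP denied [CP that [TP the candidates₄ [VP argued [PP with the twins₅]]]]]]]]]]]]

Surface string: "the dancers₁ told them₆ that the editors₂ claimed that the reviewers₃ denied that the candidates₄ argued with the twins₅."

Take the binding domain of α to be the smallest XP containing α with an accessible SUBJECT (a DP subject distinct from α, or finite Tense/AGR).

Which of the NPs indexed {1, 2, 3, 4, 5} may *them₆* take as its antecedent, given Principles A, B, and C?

*them* is a pronoun, so Principle B applies: it must be free in its binding domain.
Binding domain of *them₆*: the matrix TP, whose subject is the dancers₁.
*the dancers₁* c-commands the pronoun within its binding domain → coindexation would violate Principle B.
*the editors₂*: the pronoun c-commands this R-expression → coindexation would violate Principle C on *the editors₂*.
*the reviewers₃*: the pronoun c-commands this R-expression → coindexation would violate Principle C on *the reviewers₃*.
*the candidates₄*: the pronoun c-commands this R-expression → coindexation would violate Principle C on *the candidates₄*.
*the twins₅*: the pronoun c-commands this R-expression → coindexation would violate Principle C on *the twins₅*.

none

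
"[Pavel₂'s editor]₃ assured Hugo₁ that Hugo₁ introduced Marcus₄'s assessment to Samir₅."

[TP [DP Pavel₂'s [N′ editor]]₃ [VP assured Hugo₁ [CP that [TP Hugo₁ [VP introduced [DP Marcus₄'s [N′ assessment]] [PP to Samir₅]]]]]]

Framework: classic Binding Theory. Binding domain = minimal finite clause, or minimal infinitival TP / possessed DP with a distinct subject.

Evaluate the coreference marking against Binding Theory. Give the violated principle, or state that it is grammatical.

Principle C

The two coindexed NPs are *Hugo₁* (the higher occurrence) and *Hugo₁* (the lower occurrence).
*Hugo₁* (the lower occurrence) is an R-expression. Principle C requires it to be free everywhere.
*Hugo₁* (the higher occurrence) c-commands it and carries the same index.
The R-expression is bound → Principle C violation.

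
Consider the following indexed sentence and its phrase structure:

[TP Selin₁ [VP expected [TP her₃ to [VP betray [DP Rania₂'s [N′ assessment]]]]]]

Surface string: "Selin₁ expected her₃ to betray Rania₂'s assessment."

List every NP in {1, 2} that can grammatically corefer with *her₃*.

*her* is a pronoun, so Principle B applies: it must be free in its binding domain.
Binding domain of *her₃*: the matrix TP, whose subject is Selin₁.
*Selin₁* c-commands the pronoun within its binding domain → coindexation would violate Principle B.
*Rania₂*: the pronoun c-commands this R-expression → coindexation would violate Principle C on *Rania₂*.

none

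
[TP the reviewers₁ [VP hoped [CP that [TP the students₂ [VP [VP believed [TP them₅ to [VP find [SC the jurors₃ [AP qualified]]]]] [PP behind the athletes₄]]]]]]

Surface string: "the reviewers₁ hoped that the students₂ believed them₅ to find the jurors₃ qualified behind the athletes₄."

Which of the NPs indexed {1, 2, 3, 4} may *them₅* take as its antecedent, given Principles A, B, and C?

*them* is a pronoun, so Principle B applies: it must be free in its binding domain.
Binding domain of *them₅*: the embedded TP, whose subject is the students₂.
*the reviewers₁* c-commands the pronoun but from outside its binding domain, and is not c-commanded by it → coindexation permitted.
*the students₂* c-commands the pronoun within its binding domain → coindexation would violate Principle B.
*the jurors₃*: the pronoun c-commands this R-expression → coindexation would violate Principle C on *the jurors₃*.
*the athletes₄* and the pronoun do not c-command one another → neither Principle B nor Principle C is at stake; coindexation permitted.

{1, 4}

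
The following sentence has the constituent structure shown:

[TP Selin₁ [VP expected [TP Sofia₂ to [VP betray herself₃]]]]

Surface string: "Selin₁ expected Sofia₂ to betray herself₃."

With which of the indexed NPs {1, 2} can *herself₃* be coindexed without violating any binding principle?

*herself* is an anaphor, so Principle A applies: it must be bound in its binding domain.
Binding domain of *herself₃*: the embedded TP, whose subject is Sofia₂.
*Selin₁* c-commands the anaphor but is outside its binding domain → cannot satisfy Principle A.
*Sofia₂* c-commands the anaphor within its binding domain → licit binder.

{2}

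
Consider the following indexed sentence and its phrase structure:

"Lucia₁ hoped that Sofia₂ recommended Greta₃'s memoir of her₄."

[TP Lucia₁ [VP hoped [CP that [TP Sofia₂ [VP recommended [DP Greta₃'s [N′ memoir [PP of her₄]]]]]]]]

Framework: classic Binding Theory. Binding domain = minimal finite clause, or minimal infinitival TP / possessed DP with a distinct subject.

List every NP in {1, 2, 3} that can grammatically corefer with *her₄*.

{1, 2}

*her* is a pronoun, so Principle B applies: it must be free in its binding domain.
Binding domain of *her₄*: the possessed DP, whose subject is Greta₃.
*Lucia₁* c-commands the pronoun but from outside its binding domain, and is not c-commanded by it → coindexation permitted.
*Sofia₂* c-commands the pronoun but from outside its binding domain, and is not c-commanded by it → coindexation permitted.
*Greta₃* c-commands the pronoun within its binding domain → coindexation would violate Principle B.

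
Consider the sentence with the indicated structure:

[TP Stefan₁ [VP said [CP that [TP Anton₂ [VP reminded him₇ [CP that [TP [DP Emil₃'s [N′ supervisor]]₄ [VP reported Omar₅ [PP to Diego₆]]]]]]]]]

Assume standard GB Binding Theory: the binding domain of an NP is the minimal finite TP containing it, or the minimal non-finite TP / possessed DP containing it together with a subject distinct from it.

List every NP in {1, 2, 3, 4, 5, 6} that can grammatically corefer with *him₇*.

{1}

*him* is a pronoun, so Principle B applies: it must be free in its binding domain.
Binding domain of *him₇*: the embedded TP, whose subject is Anton₂.
*Stefan₁* c-commands the pronoun but from outside its binding domain, and is not c-commanded by it → coindexation permitted.
*Anton₂* c-commands the pronoun within its binding domain → coindexation would violate Principle B.
*Emil₃*: the pronoun c-commands this R-expression → coindexation would violate Principle C on *Emil₃*.
*[Emil₃'s supervisor]₄*: the pronoun c-commands this R-expression → coindexation would violate Principle C on *[Emil₃'s supervisor]₄*.
*Omar₅*: the pronoun c-commands this R-expression → coindexation would violate Principle C on *Omar₅*.
*Diego₆*: the pronoun c-commands this R-expression → coindexation would violate Principle C on *Diego₆*.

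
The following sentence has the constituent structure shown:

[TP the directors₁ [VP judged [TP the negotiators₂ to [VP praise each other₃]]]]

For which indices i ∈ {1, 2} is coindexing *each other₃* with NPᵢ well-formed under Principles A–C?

*each other* is an anaphor, so Principle A applies: it must be bound in its binding domain.
Binding domain of *each other₃*: the embedded TP, whose subject is the negotiators₂.
*the directors₁* c-commands the anaphor but is outside its binding domain → cannot satisfy Principle A.
*the negotiators₂* c-commands the anaphor within its binding domain → licit binder.

{2}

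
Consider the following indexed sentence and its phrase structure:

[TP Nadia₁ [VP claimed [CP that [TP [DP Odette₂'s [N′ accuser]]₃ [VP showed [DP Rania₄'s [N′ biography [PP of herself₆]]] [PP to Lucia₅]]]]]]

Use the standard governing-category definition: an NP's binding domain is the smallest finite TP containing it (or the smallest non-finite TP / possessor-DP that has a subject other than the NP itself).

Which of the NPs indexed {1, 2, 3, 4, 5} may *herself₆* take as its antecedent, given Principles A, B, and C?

{4}

*herself* is an anaphor, so Principle A applies: it must be bound in its binding domain.
Binding domain of *herself₆*: the possessed DP, whose subject is Rania₄.
*Nadia₁* c-commands the anaphor but is outside its binding domain → cannot satisfy Principle A.
*Odette₂* does not c-command the anaphor → cannot bind it.
*[Odette₂'s accuser]₃* c-commands the anaphor but is outside its binding domain → cannot satisfy Principle A.
*Rania₄* c-commands the anaphor within its binding domain → licit binder.
*Lucia₅* does not c-command the anaphor → cannot bind it.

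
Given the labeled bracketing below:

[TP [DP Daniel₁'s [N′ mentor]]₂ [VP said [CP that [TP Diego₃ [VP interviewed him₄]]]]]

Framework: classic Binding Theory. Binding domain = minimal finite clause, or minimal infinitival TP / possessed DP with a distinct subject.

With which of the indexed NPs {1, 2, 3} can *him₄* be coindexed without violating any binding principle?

*him* is a pronoun, so Principle B applies: it must be free in its binding domain.
Binding domain of *him₄*: the embedded TP, whose subject is Diego₃.
*Daniel₁* and the pronoun do not c-command one another → neither Principle B nor Principle C is at stake; coindexation permitted.
*[Daniel₁'s mentor]₂* c-commands the pronoun but from outside its binding domain, and is not c-commanded by it → coindexation permitted.
*Diego₃* c-commands the pronoun within its binding domain → coindexation would violate Principle B.

{1, 2}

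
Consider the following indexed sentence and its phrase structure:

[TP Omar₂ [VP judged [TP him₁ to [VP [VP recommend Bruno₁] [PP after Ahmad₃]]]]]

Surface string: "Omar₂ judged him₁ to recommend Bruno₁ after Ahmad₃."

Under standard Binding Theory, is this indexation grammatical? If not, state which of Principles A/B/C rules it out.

The two coindexed NPs are *him₁* and *Bruno₁*.
*Bruno₁* is an R-expression. Principle C requires it to be free everywhere.
*him₁* c-commands it and carries the same index.
The R-expression is bound → Principle C violation.

Principle C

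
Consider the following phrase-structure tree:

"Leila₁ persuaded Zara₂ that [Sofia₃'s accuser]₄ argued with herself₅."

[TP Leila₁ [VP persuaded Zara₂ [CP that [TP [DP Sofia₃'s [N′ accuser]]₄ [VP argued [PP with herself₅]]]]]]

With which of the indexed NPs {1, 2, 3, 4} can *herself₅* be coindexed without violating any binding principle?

*herself* is an anaphor, so Principle A applies: it must be bound in its binding domain.
Binding domain of *herself₅*: the embedded TP, whose subject is [Sofia₃'s accuser]₄.
*Leila₁* c-commands the anaphor but is outside its binding domain → cannot satisfy Principle A.
*Zara₂* c-commands the anaphor but is outside its binding domain → cannot satisfy Principle A.
*Sofia₃* does not c-command the anaphor → cannot bind it.
*[Sofia₃'s accuser]₄* c-commands the anaphor within its binding domain → licit binder.

{4}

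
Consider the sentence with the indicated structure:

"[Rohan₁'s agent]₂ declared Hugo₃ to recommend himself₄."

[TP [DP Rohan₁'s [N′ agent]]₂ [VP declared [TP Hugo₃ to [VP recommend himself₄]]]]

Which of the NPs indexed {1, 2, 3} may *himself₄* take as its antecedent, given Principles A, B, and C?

{3}

*himself* is an anaphor, so Principle A applies: it must be bound in its binding domain.
Binding domain of *himself₄*: the embedded TP, whose subject is Hugo₃.
*Rohan₁* does not c-command the anaphor → cannot bind it.
*[Rohan₁'s agent]₂* c-commands the anaphor but is outside its binding domain → cannot satisfy Principle A.
*Hugo₃* c-commands the anaphor within its binding domain → licit binder.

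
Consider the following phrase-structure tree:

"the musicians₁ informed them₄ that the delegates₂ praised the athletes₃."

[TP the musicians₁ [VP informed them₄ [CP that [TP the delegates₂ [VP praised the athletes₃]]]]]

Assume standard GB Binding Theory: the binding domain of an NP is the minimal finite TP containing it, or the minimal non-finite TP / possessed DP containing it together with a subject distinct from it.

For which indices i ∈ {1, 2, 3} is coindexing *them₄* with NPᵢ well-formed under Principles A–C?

*them* is a pronoun, so Principle B applies: it must be free in its binding domain.
Binding domain of *them₄*: the matrix TP, whose subject is the musicians₁.
*the musicians₁* c-commands the pronoun within its binding domain → coindexation would violate Principle B.
*the delegates₂*: the pronoun c-commands this R-expression → coindexation would violate Principle C on *the delegates₂*.
*the athletes₃*: the pronoun c-commands this R-expression → coindexation would violate Principle C on *the athletes₃*.

none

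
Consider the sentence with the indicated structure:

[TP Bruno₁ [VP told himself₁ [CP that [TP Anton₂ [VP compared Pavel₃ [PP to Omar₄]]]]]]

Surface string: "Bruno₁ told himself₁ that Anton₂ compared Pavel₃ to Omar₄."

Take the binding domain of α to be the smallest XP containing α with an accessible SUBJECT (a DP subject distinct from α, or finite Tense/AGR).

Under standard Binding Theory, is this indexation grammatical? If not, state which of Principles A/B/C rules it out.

The two coindexed NPs are *Bruno₁* and *himself₁*.
*himself₁* is an anaphor; its binding domain is the matrix TP, whose subject is Bruno₁. *Bruno₁* c-commands it within that domain and shares its index, so Principle A is satisfied.
*Bruno₁* is an R-expression; *himself₁* does not c-command it, and no other NP shares its index, so Principle C is satisfied.
All principles are respected.

grammatical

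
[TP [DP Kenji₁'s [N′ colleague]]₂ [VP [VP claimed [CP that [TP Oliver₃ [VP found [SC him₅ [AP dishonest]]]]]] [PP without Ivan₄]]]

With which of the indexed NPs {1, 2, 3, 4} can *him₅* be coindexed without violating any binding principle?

*him* is a pronoun, so Principle B applies: it must be free in its binding domain.
Binding domain of *him₅*: the embedded TP, whose subject is Oliver₃.
*Kenji₁* and the pronoun do not c-command one another → neither Principle B nor Principle C is at stake; coindexation permitted.
*[Kenji₁'s colleague]₂* c-commands the pronoun but from outside its binding domain, and is not c-commanded by it → coindexation permitted.
*Oliver₃* c-commands the pronoun within its binding domain → coindexation would violate Principle B.
*Ivan₄* and the pronoun do not c-command one another → neither Principle B nor Principle C is at stake; coindexation permitted.

{1, 2, 4}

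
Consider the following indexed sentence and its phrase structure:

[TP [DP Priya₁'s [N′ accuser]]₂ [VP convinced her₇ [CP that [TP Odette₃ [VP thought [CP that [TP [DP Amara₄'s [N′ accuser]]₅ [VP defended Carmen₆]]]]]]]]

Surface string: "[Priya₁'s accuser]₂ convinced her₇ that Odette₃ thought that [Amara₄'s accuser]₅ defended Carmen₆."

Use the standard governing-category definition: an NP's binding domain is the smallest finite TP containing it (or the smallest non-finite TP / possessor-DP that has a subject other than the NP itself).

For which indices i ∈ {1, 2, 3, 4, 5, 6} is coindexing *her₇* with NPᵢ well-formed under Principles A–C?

{1}

*her* is a pronoun, so Principle B applies: it must be free in its binding domain.
Binding domain of *her₇*: the matrix TP, whose subject is [Priya₁'s accuser]₂.
*Priya₁* and the pronoun do not c-command one another → neither Principle B nor Principle C is at stake; coindexation permitted.
*[Priya₁'s accuser]₂* c-commands the pronoun within its binding domain → coindexation would violate Principle B.
*Odette₃*: the pronoun c-commands this R-expression → coindexation would violate Principle C on *Odette₃*.
*Amara₄*: the pronoun c-commands this R-expression → coindexation would violate Principle C on *Amara₄*.
*[Amara₄'s accuser]₅*: the pronoun c-commands this R-expression → coindexation would violate Principle C on *[Amara₄'s accuser]₅*.
*Carmen₆*: the pronoun c-commands this R-expression → coindexation would violate Principle C on *Carmen₆*.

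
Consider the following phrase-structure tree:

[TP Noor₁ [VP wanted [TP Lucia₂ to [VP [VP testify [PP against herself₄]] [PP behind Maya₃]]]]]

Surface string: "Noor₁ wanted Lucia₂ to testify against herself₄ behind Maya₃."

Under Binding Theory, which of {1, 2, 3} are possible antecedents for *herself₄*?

*herself* is an anaphor, so Principle A applies: it must be bound in its binding domain.
Binding domain of *herself₄*: the embedded TP, whose subject is Lucia₂.
*Noor₁* c-commands the anaphor but is outside its binding domain → cannot satisfy Principle A.
*Lucia₂* c-commands the anaphor within its binding domain → licit binder.
*Maya₃* does not c-command the anaphor → cannot bind it.

{2}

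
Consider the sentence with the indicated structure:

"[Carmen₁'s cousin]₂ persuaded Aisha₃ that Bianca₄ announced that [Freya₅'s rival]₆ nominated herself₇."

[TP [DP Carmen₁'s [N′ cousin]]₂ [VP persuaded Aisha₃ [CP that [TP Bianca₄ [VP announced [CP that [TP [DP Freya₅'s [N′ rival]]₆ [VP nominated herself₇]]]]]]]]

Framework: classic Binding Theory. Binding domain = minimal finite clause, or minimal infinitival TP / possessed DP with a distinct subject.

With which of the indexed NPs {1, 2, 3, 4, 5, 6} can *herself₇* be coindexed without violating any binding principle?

*herself* is an anaphor, so Principle A applies: it must be bound in its binding domain.
Binding domain of *herself₇*: the embedded TP, whose subject is [Freya₅'s rival]₆.
*Carmen₁* does not c-command the anaphor → cannot bind it.
*[Carmen₁'s cousin]₂* c-commands the anaphor but is outside its binding domain → cannot satisfy Principle A.
*Aisha₃* c-commands the anaphor but is outside its binding domain → cannot satisfy Principle A.
*Bianca₄* c-commands the anaphor but is outside its binding domain → cannot satisfy Principle A.
*Freya₅* does not c-command the anaphor → cannot bind it.
*[Freya₅'s rival]₆* c-commands the anaphor within its binding domain → licit binder.

{6}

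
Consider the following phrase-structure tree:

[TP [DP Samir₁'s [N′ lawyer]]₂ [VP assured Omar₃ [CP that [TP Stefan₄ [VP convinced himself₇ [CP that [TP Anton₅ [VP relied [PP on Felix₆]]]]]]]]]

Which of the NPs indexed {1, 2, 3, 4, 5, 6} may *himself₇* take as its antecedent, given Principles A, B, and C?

*himself* is an anaphor, so Principle A applies: it must be bound in its binding domain.
Binding domain of *himself₇*: the embedded TP, whose subject is Stefan₄.
*Samir₁* does not c-command the anaphor → cannot bind it.
*[Samir₁'s lawyer]₂* c-commands the anaphor but is outside its binding domain → cannot satisfy Principle A.
*Omar₃* c-commands the anaphor but is outside its binding domain → cannot satisfy Principle A.
*Stefan₄* c-commands the anaphor within its binding domain → licit binder.
*Anton₅* does not c-command the anaphor → cannot bind it.
*Felix₆* does not c-command the anaphor → cannot bind it.

{4}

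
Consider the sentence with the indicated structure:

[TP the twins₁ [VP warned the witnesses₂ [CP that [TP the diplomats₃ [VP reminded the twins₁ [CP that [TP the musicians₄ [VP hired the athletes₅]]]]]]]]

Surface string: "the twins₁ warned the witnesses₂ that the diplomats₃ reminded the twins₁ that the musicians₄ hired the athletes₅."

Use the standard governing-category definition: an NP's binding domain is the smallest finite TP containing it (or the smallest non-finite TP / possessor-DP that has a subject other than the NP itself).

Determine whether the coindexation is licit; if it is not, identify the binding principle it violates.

Principle C

The two coindexed NPs are *the twins₁* (the lower occurrence) and *the twins₁* (the higher occurrence).
*the twins₁* (the lower occurrence) is an R-expression. Principle C requires it to be free everywhere.
*the twins₁* (the higher occurrence) c-commands it and carries the same index.
The R-expression is bound → Principle C violation.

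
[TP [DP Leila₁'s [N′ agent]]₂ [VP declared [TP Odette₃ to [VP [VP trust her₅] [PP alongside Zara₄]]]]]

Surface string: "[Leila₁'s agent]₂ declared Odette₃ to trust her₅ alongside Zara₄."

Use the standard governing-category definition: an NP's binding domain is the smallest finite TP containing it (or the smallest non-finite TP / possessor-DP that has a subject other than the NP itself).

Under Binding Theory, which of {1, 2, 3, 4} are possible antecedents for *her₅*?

*her* is a pronoun, so Principle B applies: it must be free in its binding domain.
Binding domain of *her₅*: the embedded TP, whose subject is Odette₃.
*Leila₁* and the pronoun do not c-command one another → neither Principle B nor Principle C is at stake; coindexation permitted.
*[Leila₁'s agent]₂* c-commands the pronoun but from outside its binding domain, and is not c-commanded by it → coindexation permitted.
*Odette₃* c-commands the pronoun within its binding domain → coindexation would violate Principle B.
*Zara₄* and the pronoun do not c-command one another → neither Principle B nor Principle C is at stake; coindexation permitted.

{1, 2, 4}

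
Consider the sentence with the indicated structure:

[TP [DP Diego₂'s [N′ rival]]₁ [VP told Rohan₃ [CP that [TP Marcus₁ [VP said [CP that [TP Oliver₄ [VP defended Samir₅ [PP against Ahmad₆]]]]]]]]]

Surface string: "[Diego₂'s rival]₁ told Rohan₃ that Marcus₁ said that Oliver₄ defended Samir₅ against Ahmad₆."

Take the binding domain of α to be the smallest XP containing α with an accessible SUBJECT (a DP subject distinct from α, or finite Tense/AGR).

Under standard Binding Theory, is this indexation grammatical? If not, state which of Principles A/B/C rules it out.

The two coindexed NPs are *[Diego₂'s rival]₁* and *Marcus₁*.
*Marcus₁* is an R-expression. Principle C requires it to be free everywhere.
*[Diego₂'s rival]₁* c-commands it and carries the same index.
The R-expression is bound → Principle C violation.

Principle C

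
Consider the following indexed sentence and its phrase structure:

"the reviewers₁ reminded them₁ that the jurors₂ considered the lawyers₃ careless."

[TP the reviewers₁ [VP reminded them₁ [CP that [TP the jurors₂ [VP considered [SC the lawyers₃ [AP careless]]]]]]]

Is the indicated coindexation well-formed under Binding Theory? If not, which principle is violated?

Principle B

The two coindexed NPs are *the reviewers₁* and *them₁*.
*them₁* is a pronoun. Its binding domain is the matrix TP, whose subject is the reviewers₁.
*the reviewers₁* c-commands it within that domain and carries the same index.
The pronoun is locally bound → Principle B violation.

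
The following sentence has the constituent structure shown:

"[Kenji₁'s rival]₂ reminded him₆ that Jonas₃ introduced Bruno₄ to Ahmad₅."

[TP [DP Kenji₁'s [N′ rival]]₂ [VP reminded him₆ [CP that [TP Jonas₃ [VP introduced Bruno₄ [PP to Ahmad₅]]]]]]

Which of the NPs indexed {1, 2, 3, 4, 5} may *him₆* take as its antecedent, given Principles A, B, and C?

*him* is a pronoun, so Principle B applies: it must be free in its binding domain.
Binding domain of *him₆*: the matrix TP, whose subject is [Kenji₁'s rival]₂.
*Kenji₁* and the pronoun do not c-command one another → neither Principle B nor Principle C is at stake; coindexation permitted.
*[Kenji₁'s rival]₂* c-commands the pronoun within its binding domain → coindexation would violate Principle B.
*Jonas₃*: the pronoun c-commands this R-expression → coindexation would violate Principle C on *Jonas₃*.
*Bruno₄*: the pronoun c-commands this R-expression → coindexation would violate Principle C on *Bruno₄*.
*Ahmad₅*: the pronoun c-commands this R-expression → coindexation would violate Principle C on *Ahmad₅*.

{1}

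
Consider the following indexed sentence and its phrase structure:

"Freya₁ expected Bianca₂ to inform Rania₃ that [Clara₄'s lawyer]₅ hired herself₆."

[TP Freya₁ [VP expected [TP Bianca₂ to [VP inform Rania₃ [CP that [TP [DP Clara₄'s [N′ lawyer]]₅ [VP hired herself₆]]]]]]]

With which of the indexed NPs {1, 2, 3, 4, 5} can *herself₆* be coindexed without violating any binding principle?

*herself* is an anaphor, so Principle A applies: it must be bound in its binding domain.
Binding domain of *herself₆*: the embedded TP, whose subject is [Clara₄'s lawyer]₅.
*Freya₁* c-commands the anaphor but is outside its binding domain → cannot satisfy Principle A.
*Bianca₂* c-commands the anaphor but is outside its binding domain → cannot satisfy Principle A.
*Rania₃* c-commands the anaphor but is outside its binding domain → cannot satisfy Principle A.
*Clara₄* does not c-command the anaphor → cannot bind it.
*[Clara₄'s lawyer]₅* c-commands the anaphor within its binding domain → licit binder.

{5}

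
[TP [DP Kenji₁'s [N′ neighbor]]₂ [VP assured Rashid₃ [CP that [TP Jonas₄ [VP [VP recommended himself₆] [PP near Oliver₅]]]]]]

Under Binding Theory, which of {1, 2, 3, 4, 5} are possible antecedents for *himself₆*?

{4}

*himself* is an anaphor, so Principle A applies: it must be bound in its binding domain.
Binding domain of *himself₆*: the embedded TP, whose subject is Jonas₄.
*Kenji₁* does not c-command the anaphor → cannot bind it.
*[Kenji₁'s neighbor]₂* c-commands the anaphor but is outside its binding domain → cannot satisfy Principle A.
*Rashid₃* c-commands the anaphor but is outside its binding domain → cannot satisfy Principle A.
*Jonas₄* c-commands the anaphor within its binding domain → licit binder.
*Oliver₅* does not c-command the anaphor → cannot bind it.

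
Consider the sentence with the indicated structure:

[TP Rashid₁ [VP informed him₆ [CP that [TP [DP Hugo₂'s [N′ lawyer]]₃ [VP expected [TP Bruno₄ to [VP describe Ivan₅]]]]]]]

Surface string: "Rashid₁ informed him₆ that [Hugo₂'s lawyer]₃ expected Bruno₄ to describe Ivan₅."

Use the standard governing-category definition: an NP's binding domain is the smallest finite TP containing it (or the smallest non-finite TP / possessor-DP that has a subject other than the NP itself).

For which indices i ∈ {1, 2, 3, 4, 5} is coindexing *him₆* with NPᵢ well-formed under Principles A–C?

*him* is a pronoun, so Principle B applies: it must be free in its binding domain.
Binding domain of *him₆*: the matrix TP, whose subject is Rashid₁.
*Rashid₁* c-commands the pronoun within its binding domain → coindexation would violate Principle B.
*Hugo₂*: the pronoun c-commands this R-expression → coindexation would violate Principle C on *Hugo₂*.
*[Hugo₂'s lawyer]₃*: the pronoun c-commands this R-expression → coindexation would violate Principle C on *[Hugo₂'s lawyer]₃*.
*Bruno₄*: the pronoun c-commands this R-expression → coindexation would violate Principle C on *Bruno₄*.
*Ivan₅*: the pronoun c-commands this R-expression → coindexation would violate Principle C on *Ivan₅*.

none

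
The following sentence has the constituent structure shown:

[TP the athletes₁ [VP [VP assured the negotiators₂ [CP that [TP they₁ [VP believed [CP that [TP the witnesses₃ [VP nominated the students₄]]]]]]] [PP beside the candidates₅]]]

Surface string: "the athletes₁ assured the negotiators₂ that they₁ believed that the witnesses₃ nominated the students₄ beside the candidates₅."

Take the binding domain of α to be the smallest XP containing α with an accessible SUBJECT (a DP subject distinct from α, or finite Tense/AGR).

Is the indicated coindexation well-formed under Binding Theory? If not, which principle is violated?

The two coindexed NPs are *the athletes₁* and *they₁*.
*they₁* is a pronoun; nothing c-commands it within its binding domain (the embedded TP.), so Principle B holds trivially.
*the athletes₁* is an R-expression; *they₁* does not c-command it, and no other NP shares its index, so Principle C is satisfied.
All principles are respected.

grammatical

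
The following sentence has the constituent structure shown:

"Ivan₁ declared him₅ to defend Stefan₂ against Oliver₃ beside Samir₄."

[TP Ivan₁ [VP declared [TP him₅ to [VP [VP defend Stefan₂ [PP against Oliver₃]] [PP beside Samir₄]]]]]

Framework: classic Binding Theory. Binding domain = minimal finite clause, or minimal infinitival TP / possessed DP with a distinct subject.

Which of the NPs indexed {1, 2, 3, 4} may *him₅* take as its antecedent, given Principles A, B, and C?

none

*him* is a pronoun, so Principle B applies: it must be free in its binding domain.
Binding domain of *him₅*: the matrix TP, whose subject is Ivan₁.
*Ivan₁* c-commands the pronoun within its binding domain → coindexation would violate Principle B.
*Stefan₂*: the pronoun c-commands this R-expression → coindexation would violate Principle C on *Stefan₂*.
*Oliver₃*: the pronoun c-commands this R-expression → coindexation would violate Principle C on *Oliver₃*.
*Samir₄*: the pronoun c-commands this R-expression → coindexation would violate Principle C on *Samir₄*.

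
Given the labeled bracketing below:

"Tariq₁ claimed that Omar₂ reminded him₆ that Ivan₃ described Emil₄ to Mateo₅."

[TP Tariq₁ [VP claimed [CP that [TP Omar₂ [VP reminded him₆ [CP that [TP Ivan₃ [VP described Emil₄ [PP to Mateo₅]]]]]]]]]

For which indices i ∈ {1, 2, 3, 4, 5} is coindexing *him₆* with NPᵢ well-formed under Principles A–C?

{1}

*him* is a pronoun, so Principle B applies: it must be free in its binding domain.
Binding domain of *him₆*: the embedded TP, whose subject is Omar₂.
*Tariq₁* c-commands the pronoun but from outside its binding domain, and is not c-commanded by it → coindexation permitted.
*Omar₂* c-commands the pronoun within its binding domain → coindexation would violate Principle B.
*Ivan₃*: the pronoun c-commands this R-expression → coindexation would violate Principle C on *Ivan₃*.
*Emil₄*: the pronoun c-commands this R-expression → coindexation would violate Principle C on *Emil₄*.
*Mateo₅*: the pronoun c-commands this R-expression → coindexation would violate Principle C on *Mateo₅*.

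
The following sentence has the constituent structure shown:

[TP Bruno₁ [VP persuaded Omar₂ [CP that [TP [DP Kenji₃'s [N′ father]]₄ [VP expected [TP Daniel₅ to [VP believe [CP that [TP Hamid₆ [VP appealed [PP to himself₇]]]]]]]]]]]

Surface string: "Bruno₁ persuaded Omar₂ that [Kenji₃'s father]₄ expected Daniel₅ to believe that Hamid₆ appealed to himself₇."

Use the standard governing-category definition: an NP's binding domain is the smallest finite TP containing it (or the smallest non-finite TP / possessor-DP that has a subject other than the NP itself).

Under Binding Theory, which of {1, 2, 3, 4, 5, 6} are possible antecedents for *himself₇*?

{6}

*himself* is an anaphor, so Principle A applies: it must be bound in its binding domain.
Binding domain of *himself₇*: the embedded TP, whose subject is Hamid₆.
*Bruno₁* c-commands the anaphor but is outside its binding domain → cannot satisfy Principle A.
*Omar₂* c-commands the anaphor but is outside its binding domain → cannot satisfy Principle A.
*Kenji₃* does not c-command the anaphor → cannot bind it.
*[Kenji₃'s father]₄* c-commands the anaphor but is outside its binding domain → cannot satisfy Principle A.
*Daniel₅* c-commands the anaphor but is outside its binding domain → cannot satisfy Principle A.
*Hamid₆* c-commands the anaphor within its binding domain → licit binder.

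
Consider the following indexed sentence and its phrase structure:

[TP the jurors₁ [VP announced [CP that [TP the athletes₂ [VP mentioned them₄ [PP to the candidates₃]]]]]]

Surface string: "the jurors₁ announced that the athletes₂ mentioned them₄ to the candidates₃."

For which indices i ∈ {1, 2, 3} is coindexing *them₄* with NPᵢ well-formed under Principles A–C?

*them* is a pronoun, so Principle B applies: it must be free in its binding domain.
Binding domain of *them₄*: the embedded TP, whose subject is the athletes₂.
*the jurors₁* c-commands the pronoun but from outside its binding domain, and is not c-commanded by it → coindexation permitted.
*the athletes₂* c-commands the pronoun within its binding domain → coindexation would violate Principle B.
*the candidates₃*: the pronoun c-commands this R-expression → coindexation would violate Principle C on *the candidates₃*.

{1}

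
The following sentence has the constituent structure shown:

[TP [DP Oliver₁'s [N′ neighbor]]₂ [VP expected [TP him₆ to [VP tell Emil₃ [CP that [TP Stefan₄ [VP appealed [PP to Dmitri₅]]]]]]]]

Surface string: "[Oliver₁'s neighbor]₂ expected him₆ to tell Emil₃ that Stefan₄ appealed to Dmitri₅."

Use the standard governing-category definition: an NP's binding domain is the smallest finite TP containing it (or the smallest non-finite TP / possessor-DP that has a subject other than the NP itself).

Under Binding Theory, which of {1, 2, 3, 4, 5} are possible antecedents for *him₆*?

*him* is a pronoun, so Principle B applies: it must be free in its binding domain.
Binding domain of *him₆*: the matrix TP, whose subject is [Oliver₁'s neighbor]₂.
*Oliver₁* and the pronoun do not c-command one another → neither Principle B nor Principle C is at stake; coindexation permitted.
*[Oliver₁'s neighbor]₂* c-commands the pronoun within its binding domain → coindexation would violate Principle B.
*Emil₃*: the pronoun c-commands this R-expression → coindexation would violate Principle C on *Emil₃*.
*Stefan₄*: the pronoun c-commands this R-expression → coindexation would violate Principle C on *Stefan₄*.
*Dmitri₅*: the pronoun c-commands this R-expression → coindexation would violate Principle C on *Dmitri₅*.

{1}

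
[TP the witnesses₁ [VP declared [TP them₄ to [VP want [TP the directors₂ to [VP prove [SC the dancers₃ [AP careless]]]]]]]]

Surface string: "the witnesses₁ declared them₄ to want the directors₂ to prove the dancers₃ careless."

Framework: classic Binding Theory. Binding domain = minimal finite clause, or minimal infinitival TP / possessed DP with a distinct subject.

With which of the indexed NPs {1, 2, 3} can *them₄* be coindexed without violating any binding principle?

*them* is a pronoun, so Principle B applies: it must be free in its binding domain.
Binding domain of *them₄*: the matrix TP, whose subject is the witnesses₁.
*the witnesses₁* c-commands the pronoun within its binding domain → coindexation would violate Principle B.
*the directors₂*: the pronoun c-commands this R-expression → coindexation would violate Principle C on *the directors₂*.
*the dancers₃*: the pronoun c-commands this R-expression → coindexation would violate Principle C on *the dancers₃*.

none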